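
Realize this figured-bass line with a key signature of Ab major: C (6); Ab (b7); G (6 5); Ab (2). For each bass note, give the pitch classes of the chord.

C, Eb, Ab | Ab, C, Eb, Gb | G, Bb, Db, Eb | Ab, Bb, Db, F

C (6/3): C, Eb, Ab.
Ab (b7/5/3): Ab, C, Eb, Gb.
G (6/5/3): G, Bb, Db, Eb.
Ab (6/4/2): Ab, Bb, Db, F.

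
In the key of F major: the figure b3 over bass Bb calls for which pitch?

Db

Counting 2 letter steps above Bb lands on D; in F major, that letter is D.
The b3 figure lowers it a semitone, giving Db.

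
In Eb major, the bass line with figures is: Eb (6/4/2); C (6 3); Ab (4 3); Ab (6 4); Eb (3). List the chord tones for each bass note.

Eb, F, Ab, C | C, Eb, Ab | Ab, C, D, F | Ab, D, F | Eb, G, Bb

Eb (6/4/2): Eb, F, Ab, C.
C (6/3): C, Eb, Ab.
Ab (6/4/3): Ab, C, D, F.
Ab (6/4): Ab, D, F.
Eb (5/3): Eb, G, Bb.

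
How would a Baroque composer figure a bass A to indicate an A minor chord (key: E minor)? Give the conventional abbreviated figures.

A is the root of A minor, so the chord is in root position.
A triad in root position is figured 5/3, conventionally abbreviated (no figures — root-position triad).

no figures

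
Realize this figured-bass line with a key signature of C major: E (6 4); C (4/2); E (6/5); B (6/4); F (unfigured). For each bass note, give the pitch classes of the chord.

E (6/4): E, A, C.
C (6/4/2): C, D, F, A.
E (6/5/3): E, G, B, C.
B (6/4): B, E, G.
F (5/3): F, A, C.

E, A, C | C, D, F, A | E, G, B, C | B, E, G | F, A, C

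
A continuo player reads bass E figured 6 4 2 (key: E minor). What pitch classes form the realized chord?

E, F#, A, C

A second above E in this key is F#.
A fourth above E in this key is A.
A sixth above E in this key is C.
Together with the bass E, this spells F# half-diminished seventh in third inversion.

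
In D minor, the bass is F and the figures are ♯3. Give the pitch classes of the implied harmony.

The written figures ♯3 are shorthand for 5/3: the 5 is implied.
A third above F in this key is A, raised to A# by the sharp.
A fifth above F in this key is C.

F, A#, C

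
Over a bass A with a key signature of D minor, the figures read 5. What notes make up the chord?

The written figures 5 are shorthand for 5/3: the 3 is implied.
A third above A in this key is C.
A fifth above A in this key is E.
Together with the bass A, this spells A minor in root position.

A, C, E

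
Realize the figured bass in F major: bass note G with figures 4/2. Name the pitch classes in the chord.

G, A, C, E

The written figures 4/2 are shorthand for 6/4/2: the 6 is implied.
A second above G in this key is A.
A fourth above G in this key is C.
A sixth above G in this key is E.
Together with the bass G, this spells A minor seventh in third inversion.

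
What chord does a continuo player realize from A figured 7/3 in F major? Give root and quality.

The figures 7/3 indicate a seventh chord in root position.
In root position the bass is the root, so the root is A.
The chord tones are A, C, E, G, giving A minor seventh.

A minor seventh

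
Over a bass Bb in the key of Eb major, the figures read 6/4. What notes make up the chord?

A fourth above Bb in this key is Eb.
A sixth above Bb in this key is G.
Together with the bass Bb, this spells Eb major in second inversion.

Bb, Eb, G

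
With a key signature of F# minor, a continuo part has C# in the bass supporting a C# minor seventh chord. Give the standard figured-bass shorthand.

7

C# is the root of C# minor seventh, so the chord is in root position.
A seventh chord in root position is figured 7/5/3, conventionally abbreviated 7.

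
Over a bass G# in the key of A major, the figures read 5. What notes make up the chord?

The written figures 5 are shorthand for 5/3: the 3 is implied.
A third above G# in this key is B.
A fifth above G# in this key is D.
Together with the bass G#, this spells G# diminished in root position.

G#, B, D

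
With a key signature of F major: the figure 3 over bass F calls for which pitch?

Counting 2 letter steps above F lands on A; in F major, that letter is A.

A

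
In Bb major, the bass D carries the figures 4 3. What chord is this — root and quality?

G minor seventh

The figures 4 3 indicate a seventh chord in second inversion.
In second inversion the root lies a fourth above the bass: a fourth above D in Bb major is G.
The chord tones are D, F, G, Bb, giving G minor seventh.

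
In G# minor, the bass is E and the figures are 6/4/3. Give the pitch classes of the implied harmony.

A third above E in this key is G#.
A fourth above E in this key is A#.
A sixth above E in this key is C#.
Together with the bass E, this spells A# half-diminished seventh in second inversion.

E, G#, A#, C#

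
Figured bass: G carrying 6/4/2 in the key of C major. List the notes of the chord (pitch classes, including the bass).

G, A, C, E

A second above G in this key is A.
A fourth above G in this key is C.
A sixth above G in this key is E.
Together with the bass G, this spells A minor seventh in third inversion.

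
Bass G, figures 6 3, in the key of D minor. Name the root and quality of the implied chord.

The figures 6 3 indicate a triad in first inversion.
In first inversion the root lies a sixth above the bass: a sixth above G in D minor is E.
The chord tones are G, Bb, E, giving E diminished.

E diminished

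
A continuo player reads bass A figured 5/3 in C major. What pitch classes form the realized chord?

A, C, E

A third above A in this key is C.
A fifth above A in this key is E.
Together with the bass A, this spells A minor in root position.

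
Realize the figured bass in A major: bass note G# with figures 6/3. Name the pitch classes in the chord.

G#, B, E

A third above G# in this key is B.
A sixth above G# in this key is E.
Together with the bass G#, this spells E major in first inversion.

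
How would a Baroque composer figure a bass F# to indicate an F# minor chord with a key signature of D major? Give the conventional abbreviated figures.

no figures

F# is the root of F# minor, so the chord is in root position.
A triad in root position is figured 5/3, conventionally abbreviated (no figures — root-position triad).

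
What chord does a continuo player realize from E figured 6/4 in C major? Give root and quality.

The figures 6/4 indicate a triad in second inversion.
In second inversion the root lies a fourth above the bass: a fourth above E in C major is A.
The chord tones are E, A, C, giving A minor.

A minor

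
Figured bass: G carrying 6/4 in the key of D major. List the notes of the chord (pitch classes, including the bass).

A fourth above G in this key is C#.
A sixth above G in this key is E.
Together with the bass G, this spells C# diminished in second inversion.

G, C#, E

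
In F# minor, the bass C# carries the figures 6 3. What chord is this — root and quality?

The figures 6 3 indicate a triad in first inversion.
In first inversion the root lies a sixth above the bass: a sixth above C# in F# minor is A.
The chord tones are C#, E, A, giving A major.

A major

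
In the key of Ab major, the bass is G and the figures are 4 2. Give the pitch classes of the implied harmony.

The written figures 4 2 are shorthand for 6/4/2: the 6 is implied.
A second above G in this key is Ab.
A fourth above G in this key is C.
A sixth above G in this key is Eb.
Together with the bass G, this spells Ab major seventh in third inversion.

G, Ab, C, Eb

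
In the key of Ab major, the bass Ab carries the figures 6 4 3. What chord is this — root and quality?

Db major seventh

The figures 6 4 3 indicate a seventh chord in second inversion.
In second inversion the root lies a fourth above the bass: a fourth above Ab in Ab major is Db.
The chord tones are Ab, C, Db, F, giving Db major seventh.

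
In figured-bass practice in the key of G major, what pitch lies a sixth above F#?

Counting 5 letter steps above F# lands on D; in G major, that letter is D.

D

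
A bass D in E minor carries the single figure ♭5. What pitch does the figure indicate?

Ab

Counting 4 letter steps above D lands on A; in E minor, that letter is A.
The b5 figure lowers it a semitone, giving Ab.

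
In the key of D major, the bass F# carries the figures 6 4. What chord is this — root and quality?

The figures 6 4 indicate a triad in second inversion.
In second inversion the root lies a fourth above the bass: a fourth above F# in D major is B.
The chord tones are F#, B, D, giving B minor.

B minor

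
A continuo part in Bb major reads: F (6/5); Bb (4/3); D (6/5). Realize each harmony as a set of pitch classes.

F, A, C, D | Bb, D, Eb, G | D, F, A, Bb

F (6/5/3): F, A, C, D.
Bb (6/4/3): Bb, D, Eb, G.
D (6/5/3): D, F, A, Bb.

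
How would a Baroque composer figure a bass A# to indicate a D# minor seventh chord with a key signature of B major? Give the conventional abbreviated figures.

A# is the fifth of D# minor seventh, so the chord is in second inversion.
A seventh chord in second inversion is figured 6/4/3, conventionally abbreviated 4/3.

4/3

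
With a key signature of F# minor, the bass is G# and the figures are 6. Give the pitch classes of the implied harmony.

G#, B, E

The written figures 6 are shorthand for 6/3: the 3 is implied.
A third above G# in this key is B.
A sixth above G# in this key is E.
Together with the bass G#, this spells E major in first inversion.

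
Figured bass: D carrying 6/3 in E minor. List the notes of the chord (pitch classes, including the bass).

D, F#, B

A third above D in this key is F#.
A sixth above D in this key is B.
Together with the bass D, this spells B minor in first inversion.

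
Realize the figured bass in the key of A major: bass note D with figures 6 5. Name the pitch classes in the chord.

The written figures 6 5 are shorthand for 6/5/3: the 3 is implied.
A third above D in this key is F#.
A fifth above D in this key is A.
A sixth above D in this key is B.
Together with the bass D, this spells B minor seventh in first inversion.

D, F#, A, B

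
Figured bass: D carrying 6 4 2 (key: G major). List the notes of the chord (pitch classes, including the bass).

A second above D in this key is E.
A fourth above D in this key is G.
A sixth above D in this key is B.
Together with the bass D, this spells E minor seventh in third inversion.

D, E, G, B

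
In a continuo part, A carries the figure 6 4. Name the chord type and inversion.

Intervals of 6/4 above the bass form a triad; the bass is the fifth, so this is second inversion.

triad, second inversion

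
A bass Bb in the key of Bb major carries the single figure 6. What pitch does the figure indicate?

Counting 5 letter steps above Bb lands on G; in Bb major, that letter is G.

G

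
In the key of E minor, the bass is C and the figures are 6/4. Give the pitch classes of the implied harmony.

C, F#, A

A fourth above C in this key is F#.
A sixth above C in this key is A.
Together with the bass C, this spells F# diminished in second inversion.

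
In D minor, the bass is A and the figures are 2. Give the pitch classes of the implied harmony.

The written figures 2 are shorthand for 6/4/2: the 6/4 are implied.
A second above A in this key is Bb.
A fourth above A in this key is D.
A sixth above A in this key is F.
Together with the bass A, this spells Bb major seventh in third inversion.

A, Bb, D, F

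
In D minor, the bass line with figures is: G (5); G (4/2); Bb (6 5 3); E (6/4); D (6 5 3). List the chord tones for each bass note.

G (5/3): G, Bb, D.
G (6/4/2): G, A, C, E.
Bb (6/5/3): Bb, D, F, G.
E (6/4): E, A, C.
D (6/5/3): D, F, A, Bb.

G, Bb, D | G, A, C, E | Bb, D, F, G | E, A, C | D, F, A, Bb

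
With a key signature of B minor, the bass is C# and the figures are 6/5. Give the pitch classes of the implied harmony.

The written figures 6/5 are shorthand for 6/5/3: the 3 is implied.
A third above C# in this key is E.
A fifth above C# in this key is G.
A sixth above C# in this key is A.
Together with the bass C#, this spells A dominant seventh in first inversion.

C#, E, G, A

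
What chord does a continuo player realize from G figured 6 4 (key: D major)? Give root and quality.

The figures 6 4 indicate a triad in second inversion.
In second inversion the root lies a fourth above the bass: a fourth above G in D major is C#.
The chord tones are G, C#, E, giving C# diminished.

C# diminished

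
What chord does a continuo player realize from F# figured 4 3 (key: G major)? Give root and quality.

B minor seventh

The figures 4 3 indicate a seventh chord in second inversion.
In second inversion the root lies a fourth above the bass: a fourth above F# in G major is B.
The chord tones are F#, A, B, D, giving B minor seventh.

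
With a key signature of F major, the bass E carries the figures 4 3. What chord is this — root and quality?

The figures 4 3 indicate a seventh chord in second inversion.
In second inversion the root lies a fourth above the bass: a fourth above E in F major is A.
The chord tones are E, G, A, C, giving A minor seventh.

A minor seventh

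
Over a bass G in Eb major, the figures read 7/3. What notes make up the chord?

The written figures 7/3 are shorthand for 7/5/3: the 5 is implied.
A third above G in this key is Bb.
A fifth above G in this key is D.
A seventh above G in this key is F.
Together with the bass G, this spells G minor seventh in root position.

G, Bb, D, F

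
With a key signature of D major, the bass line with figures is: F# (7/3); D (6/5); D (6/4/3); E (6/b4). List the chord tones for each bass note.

F# (7/5/3): F#, A, C#, E.
D (6/5/3): D, F#, A, B.
D (6/4/3): D, F#, G, B.
E (6/b4): E, Ab, C#.

F#, A, C#, E | D, F#, A, B | D, F#, G, B | E, Ab, C#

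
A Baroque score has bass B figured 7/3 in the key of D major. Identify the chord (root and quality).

B minor seventh

The figures 7/3 indicate a seventh chord in root position.
In root position the bass is the root, so the root is B.
The chord tones are B, D, F#, A, giving B minor seventh.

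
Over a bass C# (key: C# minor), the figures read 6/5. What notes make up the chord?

The written figures 6/5 are shorthand for 6/5/3: the 3 is implied.
A third above C# in this key is E.
A fifth above C# in this key is G#.
A sixth above C# in this key is A.
Together with the bass C#, this spells A major seventh in first inversion.

C#, E, G#, A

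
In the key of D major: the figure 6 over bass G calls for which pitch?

Counting 5 letter steps above G lands on E; in D major, that letter is E.

E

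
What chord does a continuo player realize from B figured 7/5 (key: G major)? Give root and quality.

B minor seventh

The figures 7/5 indicate a seventh chord in root position.
In root position the bass is the root, so the root is B.
The chord tones are B, D, F#, A, giving B minor seventh.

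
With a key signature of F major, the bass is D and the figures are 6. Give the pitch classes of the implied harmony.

D, F, Bb

The written figures 6 are shorthand for 6/3: the 3 is implied.
A third above D in this key is F.
A sixth above D in this key is Bb.
Together with the bass D, this spells Bb major in first inversion.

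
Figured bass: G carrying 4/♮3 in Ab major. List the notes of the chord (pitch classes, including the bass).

The written figures 4/♮3 are shorthand for 6/4/3: the 6 is implied.
A third above G in this key is Bb, made natural (B) by the ♮ figure.
A fourth above G in this key is C.
A sixth above G in this key is Eb.
Together with the bass G, this spells C minor-major seventh in second inversion.

G, B, C, Eb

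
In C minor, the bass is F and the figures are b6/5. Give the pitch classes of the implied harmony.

The written figures b6/5 are shorthand for 6/5/3: the 3 is implied.
A third above F in this key is Ab.
A fifth above F in this key is C.
A sixth above F in this key is D, lowered to Db by the flat.
Together with the bass F, this spells Db major seventh in first inversion.

F, Ab, C, Db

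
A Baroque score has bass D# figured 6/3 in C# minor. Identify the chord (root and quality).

B major

The figures 6/3 indicate a triad in first inversion.
In first inversion the root lies a sixth above the bass: a sixth above D# in C# minor is B.
The chord tones are D#, F#, B, giving B major.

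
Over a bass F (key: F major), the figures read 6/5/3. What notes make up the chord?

F, A, C, D

A third above F in this key is A.
A fifth above F in this key is C.
A sixth above F in this key is D.
Together with the bass F, this spells D minor seventh in first inversion.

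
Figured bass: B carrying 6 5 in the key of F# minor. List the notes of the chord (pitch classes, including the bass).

The written figures 6 5 are shorthand for 6/5/3: the 3 is implied.
A third above B in this key is D.
A fifth above B in this key is F#.
A sixth above B in this key is G#.
Together with the bass B, this spells G# half-diminished seventh in first inversion.

B, D, F#, G#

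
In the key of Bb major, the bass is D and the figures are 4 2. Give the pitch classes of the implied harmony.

D, Eb, G, Bb

The written figures 4 2 are shorthand for 6/4/2: the 6 is implied.
A second above D in this key is Eb.
A fourth above D in this key is G.
A sixth above D in this key is Bb.
Together with the bass D, this spells Eb major seventh in third inversion.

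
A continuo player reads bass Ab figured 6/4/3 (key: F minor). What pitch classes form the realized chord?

A third above Ab in this key is C.
A fourth above Ab in this key is Db.
A sixth above Ab in this key is F.
Together with the bass Ab, this spells Db major seventh in second inversion.

Ab, C, Db, F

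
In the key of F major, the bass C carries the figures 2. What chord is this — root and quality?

The figures 2 indicate a seventh chord in third inversion.
In third inversion the root lies a second above the bass: a second above C in F major is D.
The chord tones are C, D, F, A, giving D minor seventh.

D minor seventh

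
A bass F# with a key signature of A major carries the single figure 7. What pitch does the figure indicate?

E

Counting 6 letter steps above F# lands on E; in A major, that letter is E.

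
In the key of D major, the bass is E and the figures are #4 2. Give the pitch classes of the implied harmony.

E, F#, A#, C#

The written figures #4 2 are shorthand for 6/4/2: the 6 is implied.
A second above E in this key is F#.
A fourth above E in this key is A, raised to A# by the sharp.
A sixth above E in this key is C#.
Together with the bass E, this spells F# dominant seventh in third inversion.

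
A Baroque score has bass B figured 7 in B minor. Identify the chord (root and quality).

B minor seventh

The figures 7 indicate a seventh chord in root position.
In root position the bass is the root, so the root is B.
The chord tones are B, D, F#, A, giving B minor seventh.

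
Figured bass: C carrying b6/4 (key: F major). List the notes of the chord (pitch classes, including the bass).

A fourth above C in this key is F.
A sixth above C in this key is A, lowered to Ab by the flat.
Together with the bass C, this spells F minor in second inversion.

C, F, Ab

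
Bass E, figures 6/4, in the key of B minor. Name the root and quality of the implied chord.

A major

The figures 6/4 indicate a triad in second inversion.
In second inversion the root lies a fourth above the bass: a fourth above E in B minor is A.
The chord tones are E, A, C#, giving A major.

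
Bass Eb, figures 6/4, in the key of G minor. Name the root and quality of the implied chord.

A diminished

The figures 6/4 indicate a triad in second inversion.
In second inversion the root lies a fourth above the bass: a fourth above Eb in G minor is A.
The chord tones are Eb, A, C, giving A diminished.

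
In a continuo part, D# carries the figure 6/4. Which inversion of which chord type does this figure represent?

Intervals of 6/4 above the bass form a triad; the bass is the fifth, so this is second inversion.

triad, second inversion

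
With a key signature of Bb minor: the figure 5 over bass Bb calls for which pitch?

F

Counting 4 letter steps above Bb lands on F; in Bb minor, that letter is F.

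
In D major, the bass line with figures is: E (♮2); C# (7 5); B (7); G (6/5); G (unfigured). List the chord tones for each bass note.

E, F, A, C# | C#, E, G, B | B, D, F#, A | G, B, D, E | G, B, D

E (6/4/♮2): E, F, A, C#.
C# (7/5/3): C#, E, G, B.
B (7/5/3): B, D, F#, A.
G (6/5/3): G, B, D, E.
G (5/3): G, B, D.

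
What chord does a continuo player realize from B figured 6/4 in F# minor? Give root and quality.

E major

The figures 6/4 indicate a triad in second inversion.
In second inversion the root lies a fourth above the bass: a fourth above B in F# minor is E.
The chord tones are B, E, G#, giving E major.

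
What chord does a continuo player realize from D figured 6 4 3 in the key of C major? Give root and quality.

The figures 6 4 3 indicate a seventh chord in second inversion.
In second inversion the root lies a fourth above the bass: a fourth above D in C major is G.
The chord tones are D, F, G, B, giving G dominant seventh.

G dominant seventh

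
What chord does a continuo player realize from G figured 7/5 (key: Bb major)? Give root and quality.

The figures 7/5 indicate a seventh chord in root position.
In root position the bass is the root, so the root is G.
The chord tones are G, Bb, D, F, giving G minor seventh.

G minor seventh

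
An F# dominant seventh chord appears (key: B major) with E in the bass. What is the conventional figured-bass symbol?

E is the seventh of F# dominant seventh, so the chord is in third inversion.
A seventh chord in third inversion is figured 6/4/2, conventionally abbreviated 4/2.

4/2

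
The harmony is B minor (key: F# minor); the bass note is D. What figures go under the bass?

D is the third of B minor, so the chord is in first inversion.
A triad in first inversion is figured 6/3, conventionally abbreviated 6.

6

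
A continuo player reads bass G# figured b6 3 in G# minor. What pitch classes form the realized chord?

G#, B, Eb

A third above G# in this key is B.
A sixth above G# in this key is E, lowered to Eb by the flat.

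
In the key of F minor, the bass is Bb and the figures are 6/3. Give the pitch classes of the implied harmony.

Bb, Db, G

A third above Bb in this key is Db.
A sixth above Bb in this key is G.
Together with the bass Bb, this spells G diminished in first inversion.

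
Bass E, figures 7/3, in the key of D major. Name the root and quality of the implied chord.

E minor seventh

The figures 7/3 indicate a seventh chord in root position.
In root position the bass is the root, so the root is E.
The chord tones are E, G, B, D, giving E minor seventh.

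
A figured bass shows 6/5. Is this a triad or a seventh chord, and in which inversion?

seventh chord, first inversion

6/5 is shorthand for 6/5/3.
Intervals of 6/5/3 above the bass form a seventh chord; the bass is the third, so this is first inversion.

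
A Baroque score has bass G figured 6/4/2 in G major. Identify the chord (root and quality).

A minor seventh

The figures 6/4/2 indicate a seventh chord in third inversion.
In third inversion the root lies a second above the bass: a second above G in G major is A.
The chord tones are G, A, C, E, giving A minor seventh.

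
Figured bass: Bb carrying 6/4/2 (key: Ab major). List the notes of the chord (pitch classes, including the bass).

A second above Bb in this key is C.
A fourth above Bb in this key is Eb.
A sixth above Bb in this key is G.
Together with the bass Bb, this spells C minor seventh in third inversion.

Bb, C, Eb, G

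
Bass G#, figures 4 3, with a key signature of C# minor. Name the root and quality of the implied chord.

C# minor seventh

The figures 4 3 indicate a seventh chord in second inversion.
In second inversion the root lies a fourth above the bass: a fourth above G# in C# minor is C#.
The chord tones are G#, B, C#, E, giving C# minor seventh.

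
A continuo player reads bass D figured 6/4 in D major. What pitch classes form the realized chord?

D, G, B

A fourth above D in this key is G.
A sixth above D in this key is B.
Together with the bass D, this spells G major in second inversion.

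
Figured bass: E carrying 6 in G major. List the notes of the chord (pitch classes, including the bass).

The written figures 6 are shorthand for 6/3: the 3 is implied.
A third above E in this key is G.
A sixth above E in this key is C.
Together with the bass E, this spells C major in first inversion.

E, G, C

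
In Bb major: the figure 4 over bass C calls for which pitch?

Counting 3 letter steps above C lands on F; in Bb major, that letter is F.

F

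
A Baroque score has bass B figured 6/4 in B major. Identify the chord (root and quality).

E major

The figures 6/4 indicate a triad in second inversion.
In second inversion the root lies a fourth above the bass: a fourth above B in B major is E.
The chord tones are B, E, G#, giving E major.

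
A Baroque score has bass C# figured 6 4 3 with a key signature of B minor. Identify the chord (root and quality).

The figures 6 4 3 indicate a seventh chord in second inversion.
In second inversion the root lies a fourth above the bass: a fourth above C# in B minor is F#.
The chord tones are C#, E, F#, A, giving F# minor seventh.

F# minor seventh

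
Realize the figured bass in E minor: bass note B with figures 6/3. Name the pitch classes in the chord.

B, D, G

A third above B in this key is D.
A sixth above B in this key is G.
Together with the bass B, this spells G major in first inversion.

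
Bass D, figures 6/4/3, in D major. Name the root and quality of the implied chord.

The figures 6/4/3 indicate a seventh chord in second inversion.
In second inversion the root lies a fourth above the bass: a fourth above D in D major is G.
The chord tones are D, F#, G, B, giving G major seventh.

G major seventh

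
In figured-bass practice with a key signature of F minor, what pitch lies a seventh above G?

F

Counting 6 letter steps above G lands on F; in F minor, that letter is F.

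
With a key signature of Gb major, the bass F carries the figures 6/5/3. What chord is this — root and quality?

Db dominant seventh

The figures 6/5/3 indicate a seventh chord in first inversion.
In first inversion the root lies a sixth above the bass: a sixth above F in Gb major is Db.
The chord tones are F, Ab, Cb, Db, giving Db dominant seventh.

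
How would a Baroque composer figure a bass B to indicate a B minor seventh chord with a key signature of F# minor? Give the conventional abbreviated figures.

B is the root of B minor seventh, so the chord is in root position.
A seventh chord in root position is figured 7/5/3, conventionally abbreviated 7.

7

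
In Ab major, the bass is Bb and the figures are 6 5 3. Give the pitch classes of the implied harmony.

Bb, Db, F, G

A third above Bb in this key is Db.
A fifth above Bb in this key is F.
A sixth above Bb in this key is G.
Together with the bass Bb, this spells G half-diminished seventh in first inversion.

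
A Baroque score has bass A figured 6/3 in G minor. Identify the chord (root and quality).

The figures 6/3 indicate a triad in first inversion.
In first inversion the root lies a sixth above the bass: a sixth above A in G minor is F.
The chord tones are A, C, F, giving F major.

F major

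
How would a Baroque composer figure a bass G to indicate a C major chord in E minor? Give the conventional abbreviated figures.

6/4

G is the fifth of C major, so the chord is in second inversion.
A triad in second inversion is figured 6/4, conventionally abbreviated 6/4.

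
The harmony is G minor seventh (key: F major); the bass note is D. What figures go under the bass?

4/3

D is the fifth of G minor seventh, so the chord is in second inversion.
A seventh chord in second inversion is figured 6/4/3, conventionally abbreviated 4/3.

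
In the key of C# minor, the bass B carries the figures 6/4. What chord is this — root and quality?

E major

The figures 6/4 indicate a triad in second inversion.
In second inversion the root lies a fourth above the bass: a fourth above B in C# minor is E.
The chord tones are B, E, G#, giving E major.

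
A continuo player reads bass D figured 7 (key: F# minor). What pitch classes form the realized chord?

D, F#, A, C#

The written figures 7 are shorthand for 7/5/3: the 5/3 are implied.
A third above D in this key is F#.
A fifth above D in this key is A.
A seventh above D in this key is C#.
Together with the bass D, this spells D major seventh in root position.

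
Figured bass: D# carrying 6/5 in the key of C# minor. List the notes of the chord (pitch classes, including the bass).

The written figures 6/5 are shorthand for 6/5/3: the 3 is implied.
A third above D# in this key is F#.
A fifth above D# in this key is A.
A sixth above D# in this key is B.
Together with the bass D#, this spells B dominant seventh in first inversion.

D#, F#, A, B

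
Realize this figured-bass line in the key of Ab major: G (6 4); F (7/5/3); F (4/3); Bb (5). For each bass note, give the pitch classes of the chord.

G, C, Eb | F, Ab, C, Eb | F, Ab, Bb, Db | Bb, Db, F

G (6/4): G, C, Eb.
F (7/5/3): F, Ab, C, Eb.
F (6/4/3): F, Ab, Bb, Db.
Bb (5/3): Bb, Db, F.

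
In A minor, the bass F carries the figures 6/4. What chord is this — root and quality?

B diminished

The figures 6/4 indicate a triad in second inversion.
In second inversion the root lies a fourth above the bass: a fourth above F in A minor is B.
The chord tones are F, B, D, giving B diminished.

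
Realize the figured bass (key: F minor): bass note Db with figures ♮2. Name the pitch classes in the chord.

The written figures ♮2 are shorthand for 6/4/2: the 6/4 are implied.
A second above Db in this key is Eb, made natural (E) by the ♮ figure.
A fourth above Db in this key is G.
A sixth above Db in this key is Bb.
Together with the bass Db, this spells E diminished seventh in third inversion.

Db, E, G, Bb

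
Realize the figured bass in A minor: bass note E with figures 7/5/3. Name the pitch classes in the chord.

E, G, B, D

A third above E in this key is G.
A fifth above E in this key is B.
A seventh above E in this key is D.
Together with the bass E, this spells E minor seventh in root position.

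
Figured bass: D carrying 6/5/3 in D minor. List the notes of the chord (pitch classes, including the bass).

D, F, A, Bb

A third above D in this key is F.
A fifth above D in this key is A.
A sixth above D in this key is Bb.
Together with the bass D, this spells Bb major seventh in first inversion.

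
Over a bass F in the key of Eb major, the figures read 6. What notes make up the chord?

The written figures 6 are shorthand for 6/3: the 3 is implied.
A third above F in this key is Ab.
A sixth above F in this key is D.
Together with the bass F, this spells D diminished in first inversion.

F, Ab, D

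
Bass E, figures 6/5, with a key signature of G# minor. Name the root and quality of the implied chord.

C# minor seventh

The figures 6/5 indicate a seventh chord in first inversion.
In first inversion the root lies a sixth above the bass: a sixth above E in G# minor is C#.
The chord tones are E, G#, B, C#, giving C# minor seventh.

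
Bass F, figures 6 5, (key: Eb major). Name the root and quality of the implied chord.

D half-diminished seventh

The figures 6 5 indicate a seventh chord in first inversion.
In first inversion the root lies a sixth above the bass: a sixth above F in Eb major is D.
The chord tones are F, Ab, C, D, giving D half-diminished seventh.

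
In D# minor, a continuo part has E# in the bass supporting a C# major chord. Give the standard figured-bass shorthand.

6

E# is the third of C# major, so the chord is in first inversion.
A triad in first inversion is figured 6/3, conventionally abbreviated 6.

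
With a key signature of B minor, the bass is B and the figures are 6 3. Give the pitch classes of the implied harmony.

B, D, G

A third above B in this key is D.
A sixth above B in this key is G.
Together with the bass B, this spells G major in first inversion.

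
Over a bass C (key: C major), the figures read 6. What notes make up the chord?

The written figures 6 are shorthand for 6/3: the 3 is implied.
A third above C in this key is E.
A sixth above C in this key is A.
Together with the bass C, this spells A minor in first inversion.

C, E, A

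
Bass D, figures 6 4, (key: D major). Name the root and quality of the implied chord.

G major

The figures 6 4 indicate a triad in second inversion.
In second inversion the root lies a fourth above the bass: a fourth above D in D major is G.
The chord tones are D, G, B, giving G major.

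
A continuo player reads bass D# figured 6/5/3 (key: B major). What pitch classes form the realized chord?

A third above D# in this key is F#.
A fifth above D# in this key is A#.
A sixth above D# in this key is B.
Together with the bass D#, this spells B major seventh in first inversion.

D#, F#, A#, B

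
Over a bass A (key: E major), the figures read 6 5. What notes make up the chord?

A, C#, E, F#

The written figures 6 5 are shorthand for 6/5/3: the 3 is implied.
A third above A in this key is C#.
A fifth above A in this key is E.
A sixth above A in this key is F#.
Together with the bass A, this spells F# minor seventh in first inversion.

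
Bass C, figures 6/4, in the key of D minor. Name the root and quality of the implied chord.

The figures 6/4 indicate a triad in second inversion.
In second inversion the root lies a fourth above the bass: a fourth above C in D minor is F.
The chord tones are C, F, A, giving F major.

F major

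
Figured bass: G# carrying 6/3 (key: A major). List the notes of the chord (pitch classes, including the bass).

A third above G# in this key is B.
A sixth above G# in this key is E.
Together with the bass G#, this spells E major in first inversion.

G#, B, E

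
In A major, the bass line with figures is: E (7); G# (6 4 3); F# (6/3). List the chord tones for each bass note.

E, G#, B, D | G#, B, C#, E | F#, A, D

E (7/5/3): E, G#, B, D.
G# (6/4/3): G#, B, C#, E.
F# (6/3): F#, A, D.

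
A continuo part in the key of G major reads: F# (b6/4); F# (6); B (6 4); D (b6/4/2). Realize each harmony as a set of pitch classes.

F#, B, Db | F#, A, D | B, E, G | D, E, G, Bb

F# (b6/4): F#, B, Db.
F# (6/3): F#, A, D.
B (6/4): B, E, G.
D (b6/4/2): D, E, G, Bb.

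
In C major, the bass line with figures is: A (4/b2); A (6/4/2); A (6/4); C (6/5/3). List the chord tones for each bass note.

A (6/4/b2): A, Bb, D, F.
A (6/4/2): A, B, D, F.
A (6/4): A, D, F.
C (6/5/3): C, E, G, A.

A, Bb, D, F | A, B, D, F | A, D, F | C, E, G, A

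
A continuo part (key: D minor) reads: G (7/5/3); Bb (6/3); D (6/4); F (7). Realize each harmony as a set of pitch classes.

G (7/5/3): G, Bb, D, F.
Bb (6/3): Bb, D, G.
D (6/4): D, G, Bb.
F (7/5/3): F, A, C, E.

G, Bb, D, F | Bb, D, G | D, G, Bb | F, A, C, E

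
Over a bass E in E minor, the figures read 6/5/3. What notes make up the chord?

E, G, B, C

A third above E in this key is G.
A fifth above E in this key is B.
A sixth above E in this key is C.
Together with the bass E, this spells C major seventh in first inversion.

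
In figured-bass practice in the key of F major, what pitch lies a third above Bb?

D

Counting 2 letter steps above Bb lands on D; in F major, that letter is D.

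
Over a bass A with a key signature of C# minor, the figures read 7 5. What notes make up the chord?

The written figures 7 5 are shorthand for 7/5/3: the 3 is implied.
A third above A in this key is C#.
A fifth above A in this key is E.
A seventh above A in this key is G#.
Together with the bass A, this spells A major seventh in root position.

A, C#, E, G#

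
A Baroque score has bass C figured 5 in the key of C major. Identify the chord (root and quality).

The figures 5 indicate a triad in root position.
In root position the bass is the root, so the root is C.
The chord tones are C, E, G, giving C major.

C major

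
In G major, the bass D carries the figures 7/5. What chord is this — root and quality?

D dominant seventh

The figures 7/5 indicate a seventh chord in root position.
In root position the bass is the root, so the root is D.
The chord tones are D, F#, A, C, giving D dominant seventh.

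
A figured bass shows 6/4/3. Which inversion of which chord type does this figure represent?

seventh chord, second inversion

Intervals of 6/4/3 above the bass form a seventh chord; the bass is the fifth, so this is second inversion.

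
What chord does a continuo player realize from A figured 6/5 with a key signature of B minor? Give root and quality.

F# minor seventh

The figures 6/5 indicate a seventh chord in first inversion.
In first inversion the root lies a sixth above the bass: a sixth above A in B minor is F#.
The chord tones are A, C#, E, F#, giving F# minor seventh.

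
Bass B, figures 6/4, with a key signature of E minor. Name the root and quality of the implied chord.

E minor

The figures 6/4 indicate a triad in second inversion.
In second inversion the root lies a fourth above the bass: a fourth above B in E minor is E.
The chord tones are B, E, G, giving E minor.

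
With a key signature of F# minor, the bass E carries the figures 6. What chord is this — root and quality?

The figures 6 indicate a triad in first inversion.
In first inversion the root lies a sixth above the bass: a sixth above E in F# minor is C#.
The chord tones are E, G#, C#, giving C# minor.

C# minor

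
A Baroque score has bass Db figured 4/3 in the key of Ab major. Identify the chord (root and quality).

The figures 4/3 indicate a seventh chord in second inversion.
In second inversion the root lies a fourth above the bass: a fourth above Db in Ab major is G.
The chord tones are Db, F, G, Bb, giving G half-diminished seventh.

G half-diminished seventh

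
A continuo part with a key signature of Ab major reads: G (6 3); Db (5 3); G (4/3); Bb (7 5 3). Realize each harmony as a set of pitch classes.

G (6/3): G, Bb, Eb.
Db (5/3): Db, F, Ab.
G (6/4/3): G, Bb, C, Eb.
Bb (7/5/3): Bb, Db, F, Ab.

G, Bb, Eb | Db, F, Ab | G, Bb, C, Eb | Bb, Db, F, Ab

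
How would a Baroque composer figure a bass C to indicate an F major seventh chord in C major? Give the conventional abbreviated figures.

C is the fifth of F major seventh, so the chord is in second inversion.
A seventh chord in second inversion is figured 6/4/3, conventionally abbreviated 4/3.

4/3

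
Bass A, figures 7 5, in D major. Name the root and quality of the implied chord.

A dominant seventh

The figures 7 5 indicate a seventh chord in root position.
In root position the bass is the root, so the root is A.
The chord tones are A, C#, E, G, giving A dominant seventh.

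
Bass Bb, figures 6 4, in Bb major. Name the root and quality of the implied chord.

Eb major

The figures 6 4 indicate a triad in second inversion.
In second inversion the root lies a fourth above the bass: a fourth above Bb in Bb major is Eb.
The chord tones are Bb, Eb, G, giving Eb major.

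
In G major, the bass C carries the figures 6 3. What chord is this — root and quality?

A minor

The figures 6 3 indicate a triad in first inversion.
In first inversion the root lies a sixth above the bass: a sixth above C in G major is A.
The chord tones are C, E, A, giving A minor.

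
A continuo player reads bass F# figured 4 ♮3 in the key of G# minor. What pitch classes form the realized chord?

The written figures 4 ♮3 are shorthand for 6/4/3: the 6 is implied.
A third above F# in this key is A#, made natural (A) by the ♮ figure.
A fourth above F# in this key is B.
A sixth above F# in this key is D#.
Together with the bass F#, this spells B dominant seventh in second inversion.

F#, A, B, D#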